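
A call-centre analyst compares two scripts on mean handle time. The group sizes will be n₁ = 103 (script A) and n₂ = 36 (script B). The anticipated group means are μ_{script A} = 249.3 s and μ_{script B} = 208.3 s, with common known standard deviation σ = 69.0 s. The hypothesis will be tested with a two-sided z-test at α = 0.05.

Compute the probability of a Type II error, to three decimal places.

Standardized effect: d = |μ_{script A} − μ_{script B}| / σ = |249.3 − 208.3| / 69.0 = 0.5942
Noncentrality parameter: δ = d / √(1/n₁ + 1/n₂) = 0.5942 / √(1/103 + 1/36) = 3.0690
Two-sided α = 0.05 → critical value z_{0.025} = 1.960.
Power = Φ(δ − 1.960) + Φ(−δ − 1.960) = Φ(1.109) + Φ(-5.029) = 0.8663 + 0.0000 = 0.8663.
Type II error: β = 1 − power = 1 − 0.8663 = 0.1337.

β ≈ 0.134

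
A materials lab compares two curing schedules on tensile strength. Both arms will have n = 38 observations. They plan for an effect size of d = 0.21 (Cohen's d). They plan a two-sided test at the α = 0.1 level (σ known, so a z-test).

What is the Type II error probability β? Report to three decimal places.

β ≈ 0.762

Noncentrality parameter: δ = d·√(n/2) = 0.21 × √(38/2) = 0.9154
Two-sided α = 0.1 → critical value z_{0.05} = 1.645.
Power = Φ(δ − 1.645) + Φ(−δ − 1.645) = Φ(-0.729) + Φ(-2.560) = 0.2329 + 0.0052 = 0.2381.
Type II error: β = 1 − power = 1 − 0.2381 = 0.7619.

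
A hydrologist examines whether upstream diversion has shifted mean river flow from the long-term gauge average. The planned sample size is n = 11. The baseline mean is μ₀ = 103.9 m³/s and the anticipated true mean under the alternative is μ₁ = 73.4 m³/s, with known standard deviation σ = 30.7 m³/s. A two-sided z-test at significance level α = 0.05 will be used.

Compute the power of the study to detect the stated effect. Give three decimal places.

Standardized effect: d = |μ₁ − μ₀| / σ = |73.4 − 103.9| / 30.7 = 0.9935
Noncentrality parameter: δ = d·√n = 0.9935 × √11 = 3.2950
Critical value for a two-sided test at α = 0.05: z_{α/2} = 1.960.
Power = Φ(δ − 1.960) + Φ(−δ − 1.960) = Φ(1.335) + Φ(-5.255) = 0.9091 + 0.0000 = 0.9091.

Power ≈ 0.909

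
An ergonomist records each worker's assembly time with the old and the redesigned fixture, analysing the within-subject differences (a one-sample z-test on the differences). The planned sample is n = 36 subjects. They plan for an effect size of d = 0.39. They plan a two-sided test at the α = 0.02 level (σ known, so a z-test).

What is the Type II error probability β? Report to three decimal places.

Noncentrality parameter: λ = d·√n = 0.39 × √36 = 2.3400
Critical value for a two-sided test at α = 0.02: z_{α/2} = 2.326.
Power = Φ(λ − 2.326) + Φ(−λ − 2.326) = Φ(0.014) + Φ(-4.666) = 0.5054 + 0.0000 = 0.5054.
Type II error: β = 1 − power = 1 − 0.5054 = 0.4946.

β ≈ 0.495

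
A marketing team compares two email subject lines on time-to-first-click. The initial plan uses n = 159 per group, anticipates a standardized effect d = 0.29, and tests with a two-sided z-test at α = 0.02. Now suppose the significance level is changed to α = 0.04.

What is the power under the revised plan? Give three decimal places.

δ = d·√(n/2) = 0.29 × √(159/2) = 2.5857 (unchanged). New critical value: z_{0.02} = 2.054.
Revised power = Φ(δ − 2.054) + Φ(−δ − 2.054) = Φ(0.532) + Φ(-4.639) = 0.7026 + 0.0000 = 0.7026.

Power ≈ 0.703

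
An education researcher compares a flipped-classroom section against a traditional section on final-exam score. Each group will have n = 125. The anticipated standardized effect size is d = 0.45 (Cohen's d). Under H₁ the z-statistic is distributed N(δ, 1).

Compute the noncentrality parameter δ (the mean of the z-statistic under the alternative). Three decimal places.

δ ≈ 3.558

δ = d·√(n/2) = 0.45 × √(125/2) = 3.5576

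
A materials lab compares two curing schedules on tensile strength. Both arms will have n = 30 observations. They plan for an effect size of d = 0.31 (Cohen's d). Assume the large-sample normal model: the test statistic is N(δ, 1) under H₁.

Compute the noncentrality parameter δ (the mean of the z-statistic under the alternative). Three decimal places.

δ ≈ 1.201

The noncentrality parameter scales effect size by the design's sample-size factor: δ = d·√(n/2) = 0.31 × √(30/2) = 1.2006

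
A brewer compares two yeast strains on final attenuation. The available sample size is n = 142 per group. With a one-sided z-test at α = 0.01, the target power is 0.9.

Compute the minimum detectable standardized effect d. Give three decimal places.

d ≈ 0.428

Required noncentrality: δ = z_{0.01} + z_{0.10} = 2.326 + 1.282 = 3.608.
δ = d·√(n/2) ⇒ d = δ/√(n/2) = 3.608/√(142/2) = 0.4282.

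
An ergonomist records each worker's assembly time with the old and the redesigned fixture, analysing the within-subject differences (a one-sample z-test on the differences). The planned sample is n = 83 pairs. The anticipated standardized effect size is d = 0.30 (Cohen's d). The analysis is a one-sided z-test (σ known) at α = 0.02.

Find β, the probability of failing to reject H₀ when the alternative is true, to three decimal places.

β ≈ 0.248

Noncentrality parameter: δ = d·√n = 0.30 × √83 = 2.7331
Critical value for a one-sided test at α = 0.02: z_α = 2.054.
Power = Φ(δ − 2.054) = Φ(0.679) = 0.7516.
Type II error: β = 1 − power = 1 − 0.7516 = 0.2484.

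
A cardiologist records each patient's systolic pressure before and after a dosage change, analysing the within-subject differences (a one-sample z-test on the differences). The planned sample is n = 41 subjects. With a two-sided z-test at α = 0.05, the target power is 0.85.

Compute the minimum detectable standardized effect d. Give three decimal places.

d ≈ 0.468

Need Φ(δ − 1.960) = 0.85, so δ = 1.960 + 1.036 = 2.996.
(The second rejection-region term Φ(−δ − z_{α/2}) is negligible and dropped.)
δ = d·√n ⇒ d = δ/√n = 2.996/√41 = 0.4680.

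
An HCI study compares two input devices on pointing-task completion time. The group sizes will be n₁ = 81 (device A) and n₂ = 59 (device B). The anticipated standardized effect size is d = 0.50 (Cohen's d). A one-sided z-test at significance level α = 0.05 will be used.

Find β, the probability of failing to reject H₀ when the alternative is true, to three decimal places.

β ≈ 0.101

Noncentrality parameter: δ = d / √(1/n₁ + 1/n₂) = 0.50 / √(1/81 + 1/59) = 2.9213
Critical value for a one-sided test at α = 0.05: z_α = 1.645.
Power = P(Z > 1.645 − δ) = Φ(1.276) = 0.8991.
Type II error: β = 1 − power = 1 − 0.8991 = 0.1009.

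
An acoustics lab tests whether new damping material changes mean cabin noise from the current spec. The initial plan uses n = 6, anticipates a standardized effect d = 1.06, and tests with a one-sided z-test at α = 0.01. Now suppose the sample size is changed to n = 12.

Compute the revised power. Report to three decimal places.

With n = 12: δ = d·√n = 1.06 × √12 = 3.6719. Critical value z_{0.01} = 2.326.
Revised power = Φ(δ − 2.326) = Φ(1.346) = 0.9108.

Power ≈ 0.911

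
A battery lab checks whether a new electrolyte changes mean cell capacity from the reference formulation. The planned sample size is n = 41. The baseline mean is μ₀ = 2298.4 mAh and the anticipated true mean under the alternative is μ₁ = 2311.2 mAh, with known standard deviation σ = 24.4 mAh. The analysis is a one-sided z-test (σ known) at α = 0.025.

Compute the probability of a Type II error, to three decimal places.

β ≈ 0.081

Standardized effect: d = |μ₁ − μ₀| / σ = |2311.2 − 2298.4| / 24.4 = 0.5246
Noncentrality parameter: δ = d·√n = 0.5246 × √41 = 3.3590
One-sided α = 0.025 → critical value z_{0.025} = 1.960.
Power = P(Z > 1.960 − δ) = Φ(1.399) = 0.9191.
Type II error: β = 1 − power = 1 − 0.9191 = 0.0809.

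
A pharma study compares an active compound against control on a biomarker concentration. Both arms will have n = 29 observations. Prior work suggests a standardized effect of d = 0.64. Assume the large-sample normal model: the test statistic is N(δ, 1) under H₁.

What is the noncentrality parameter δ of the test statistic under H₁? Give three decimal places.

δ ≈ 2.437

The noncentrality parameter scales effect size by the design's sample-size factor: δ = d·√(n/2) = 0.64 × √(29/2) = 2.4370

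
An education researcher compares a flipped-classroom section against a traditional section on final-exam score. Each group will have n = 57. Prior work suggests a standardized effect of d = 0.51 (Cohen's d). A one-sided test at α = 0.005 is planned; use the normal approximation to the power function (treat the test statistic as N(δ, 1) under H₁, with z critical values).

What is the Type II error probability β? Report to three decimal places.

β ≈ 0.442

Noncentrality parameter: δ = d·√(n/2) = 0.51 × √(57/2) = 2.7227
Critical value for a one-sided test at α = 0.005: z_α = 2.576.
Power = P(Z > 2.576 − δ) = Φ(0.147) = 0.5584.
Type II error: β = 1 − power = 1 − 0.5584 = 0.4416.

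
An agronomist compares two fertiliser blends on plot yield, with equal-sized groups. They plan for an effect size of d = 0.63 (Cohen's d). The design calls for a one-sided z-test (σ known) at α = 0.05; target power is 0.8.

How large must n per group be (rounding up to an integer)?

n = 32 per group

Set Φ(δ − 1.645) = 0.8; then δ − 1.645 = Φ⁻¹(0.8) = 0.842, giving δ = 2.486.
δ = d·√(n/2) ⇒ n = 2(δ/d)² = 2 × (2.486 / 0.63)² = 31.15.
Round up to the next whole unit.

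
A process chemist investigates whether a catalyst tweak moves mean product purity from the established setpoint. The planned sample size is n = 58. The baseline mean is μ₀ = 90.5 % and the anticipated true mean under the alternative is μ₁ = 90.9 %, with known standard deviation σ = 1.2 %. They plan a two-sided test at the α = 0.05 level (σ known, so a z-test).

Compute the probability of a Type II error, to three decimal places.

Standardized effect: d = |μ₁ − μ₀| / σ = |90.9 − 90.5| / 1.2 = 0.3333
Noncentrality parameter: δ = d·√n = 0.3333 × √58 = 2.5386
Two-sided α = 0.05 → critical value z_{0.025} = 1.960.
Power = Φ(δ − 1.960) + Φ(−δ − 1.960) = Φ(0.579) + Φ(-4.499) = 0.7186 + 0.0000 = 0.7186.
Type II error: β = 1 − power = 1 − 0.7186 = 0.2814.

β ≈ 0.281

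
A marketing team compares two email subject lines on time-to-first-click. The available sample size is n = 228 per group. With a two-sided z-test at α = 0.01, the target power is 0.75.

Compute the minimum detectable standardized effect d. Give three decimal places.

d ≈ 0.304

Need Φ(δ − 2.576) = 0.75, so δ = 2.576 + 0.674 = 3.250.
(Lower-tail contribution to power is negligible for δ > 0.)
δ = d·√(n/2) ⇒ d = δ/√(n/2) = 3.250/√(228/2) = 0.3044.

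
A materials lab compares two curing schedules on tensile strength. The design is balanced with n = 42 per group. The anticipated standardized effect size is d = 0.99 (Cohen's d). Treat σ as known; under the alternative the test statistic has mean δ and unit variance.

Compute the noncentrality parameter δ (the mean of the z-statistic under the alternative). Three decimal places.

δ ≈ 4.537

δ = d·√(n/2) = 0.99 × √(42/2) = 4.5367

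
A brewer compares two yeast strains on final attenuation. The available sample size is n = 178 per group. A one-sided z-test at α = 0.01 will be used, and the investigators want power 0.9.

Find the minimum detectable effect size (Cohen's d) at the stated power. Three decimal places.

Need Φ(δ − 2.326) = 0.9, so δ = 2.326 + 1.282 = 3.608.
δ = d·√(n/2) ⇒ d = δ/√(n/2) = 3.608/√(178/2) = 0.3824.

d ≈ 0.382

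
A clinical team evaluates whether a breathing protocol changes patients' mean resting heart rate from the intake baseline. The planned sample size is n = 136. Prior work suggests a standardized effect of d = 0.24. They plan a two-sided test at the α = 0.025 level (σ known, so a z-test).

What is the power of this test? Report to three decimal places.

Power ≈ 0.711

Noncentrality parameter: δ = d·√n = 0.24 × √136 = 2.7989
Two-sided α = 0.025 → critical value z_{0.0125} = 2.241.
Power = Φ(δ − 2.241) + Φ(−δ − 2.241) = Φ(0.557) + Φ(-5.040) = 0.7114 + 0.0000 = 0.7114.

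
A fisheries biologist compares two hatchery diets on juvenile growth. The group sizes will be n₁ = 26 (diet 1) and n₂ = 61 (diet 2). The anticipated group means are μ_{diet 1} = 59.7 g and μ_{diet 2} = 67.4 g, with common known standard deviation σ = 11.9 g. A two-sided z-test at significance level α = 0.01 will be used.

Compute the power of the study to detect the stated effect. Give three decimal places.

Power ≈ 0.574

Standardized effect: d = |μ_{diet 1} − μ_{diet 2}| / σ = |59.7 − 67.4| / 11.9 = 0.6471
Noncentrality parameter: λ = d / √(1/n₁ + 1/n₂) = 0.6471 / √(1/26 + 1/61) = 2.7627
Critical value for a two-sided test at α = 0.01: z_{α/2} = 2.576.
Power = Φ(λ − 2.576) + Φ(−λ − 2.576) = Φ(0.187) + Φ(-5.339) = 0.5741 + 0.0000 = 0.5741.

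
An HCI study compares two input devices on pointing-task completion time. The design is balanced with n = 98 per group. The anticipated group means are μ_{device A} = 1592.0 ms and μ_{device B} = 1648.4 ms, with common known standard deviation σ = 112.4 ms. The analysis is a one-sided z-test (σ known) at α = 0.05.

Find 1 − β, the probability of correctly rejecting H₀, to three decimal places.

Standardized effect: d = |μ_{device A} − μ_{device B}| / σ = |1592.0 − 1648.4| / 112.4 = 0.5018
Noncentrality parameter: δ = d·√(n/2) = 0.5018 × √(98/2) = 3.5125
Critical value for a one-sided test at α = 0.05: z_α = 1.645.
Power = P(Z > 1.645 − δ) = Φ(1.868) = 0.9691.

Power ≈ 0.969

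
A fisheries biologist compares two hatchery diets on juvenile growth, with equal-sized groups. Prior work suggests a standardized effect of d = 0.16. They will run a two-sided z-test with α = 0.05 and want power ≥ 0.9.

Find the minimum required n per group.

n = 821 per group

For power 0.9 need Φ(δ − z_{0.025}) = 0.9, so δ = z_{0.025} + z_{0.10} = 1.960 + 1.282 = 3.242.
(Ignoring the negligible lower-tail rejection probability gives the usual closed-form inversion.)
δ = d·√(n/2) ⇒ n = 2(δ/d)² = 2 × (3.242 / 0.16)² = 820.89.
Round up to the next whole unit.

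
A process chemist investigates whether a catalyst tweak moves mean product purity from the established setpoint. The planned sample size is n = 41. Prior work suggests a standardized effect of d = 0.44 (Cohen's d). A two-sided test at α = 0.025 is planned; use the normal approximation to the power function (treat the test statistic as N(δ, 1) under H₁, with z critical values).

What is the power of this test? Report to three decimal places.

Power ≈ 0.718

Noncentrality parameter: λ = d·√n = 0.44 × √41 = 2.8174
Critical value for a two-sided test at α = 0.025: z_{α/2} = 2.241.
Power = Φ(λ − 2.241) + Φ(−λ − 2.241) = Φ(0.576) + Φ(-5.059) = 0.7177 + 0.0000 = 0.7177.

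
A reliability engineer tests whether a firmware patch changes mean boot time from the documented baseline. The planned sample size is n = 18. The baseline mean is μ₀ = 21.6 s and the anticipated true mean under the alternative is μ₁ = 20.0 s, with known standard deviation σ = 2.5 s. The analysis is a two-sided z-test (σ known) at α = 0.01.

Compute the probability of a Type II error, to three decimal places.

β ≈ 0.445

Standardized effect: d = |μ₁ − μ₀| / σ = |20.0 − 21.6| / 2.5 = 0.6400
Noncentrality parameter: δ = d·√n = 0.6400 × √18 = 2.7153
Two-sided α = 0.01 → critical value z_{0.005} = 2.576.
Power = Φ(δ − 2.576) + Φ(−δ − 2.576) = Φ(0.139) + Φ(-5.291) = 0.5555 + 0.0000 = 0.5555.
Type II error: β = 1 − power = 1 − 0.5555 = 0.4445.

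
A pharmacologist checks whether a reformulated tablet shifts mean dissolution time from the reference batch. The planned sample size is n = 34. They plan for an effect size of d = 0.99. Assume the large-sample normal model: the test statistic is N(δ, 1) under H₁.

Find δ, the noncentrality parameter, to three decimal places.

The noncentrality parameter scales effect size by the design's sample-size factor: δ = d·√n = 0.99 × √34 = 5.7726

δ ≈ 5.773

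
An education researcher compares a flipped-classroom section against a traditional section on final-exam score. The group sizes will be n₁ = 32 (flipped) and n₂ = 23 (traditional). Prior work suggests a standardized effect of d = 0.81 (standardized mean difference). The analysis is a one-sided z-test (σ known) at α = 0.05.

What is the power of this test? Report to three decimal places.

Noncentrality parameter: δ = d / √(1/n₁ + 1/n₂) = 0.81 / √(1/32 + 1/23) = 2.9631
Critical value for a one-sided test at α = 0.05: z_α = 1.645.
Power = P(Z > 1.645 − δ) = Φ(1.318) = 0.9063.

Power ≈ 0.906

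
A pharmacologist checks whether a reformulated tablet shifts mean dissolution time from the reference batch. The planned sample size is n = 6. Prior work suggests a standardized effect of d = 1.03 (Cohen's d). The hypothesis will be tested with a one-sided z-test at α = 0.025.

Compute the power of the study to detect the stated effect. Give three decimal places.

Power ≈ 0.713

Noncentrality parameter: δ = d·√n = 1.03 × √6 = 2.5230
Critical value for a one-sided test at α = 0.025: z_α = 1.960.
Power = P(Z > 1.960 − δ) = Φ(0.563) = 0.7133.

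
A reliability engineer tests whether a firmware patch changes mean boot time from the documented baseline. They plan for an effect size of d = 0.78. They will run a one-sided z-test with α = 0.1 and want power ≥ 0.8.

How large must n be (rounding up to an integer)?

n = 8

For power 0.8 need Φ(δ − z_{0.1}) = 0.8, so δ = z_{0.1} + z_{0.20} = 1.282 + 0.842 = 2.123.
δ = d·√n ⇒ n = (δ/d)² = (2.123 / 0.78)² = 7.41.
Round up to the next whole unit.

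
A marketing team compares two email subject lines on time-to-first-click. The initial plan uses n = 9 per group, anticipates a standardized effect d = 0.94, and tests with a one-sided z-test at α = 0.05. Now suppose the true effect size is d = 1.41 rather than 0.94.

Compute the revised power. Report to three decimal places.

Power ≈ 0.911

With d = 1.41: δ = d·√(n/2) = 1.41 × √(9/2) = 2.9911. Critical value z_{0.05} = 1.645.
Revised power = P(Z > 1.645 − δ) = Φ(1.346) = 0.9109.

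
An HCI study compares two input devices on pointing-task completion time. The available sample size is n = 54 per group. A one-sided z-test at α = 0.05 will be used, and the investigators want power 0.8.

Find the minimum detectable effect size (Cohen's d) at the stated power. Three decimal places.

Required noncentrality: δ = z_{0.05} + z_{0.20} = 1.645 + 0.842 = 2.486.
δ = d·√(n/2) ⇒ d = δ/√(n/2) = 2.486/√(54/2) = 0.4785.

d ≈ 0.479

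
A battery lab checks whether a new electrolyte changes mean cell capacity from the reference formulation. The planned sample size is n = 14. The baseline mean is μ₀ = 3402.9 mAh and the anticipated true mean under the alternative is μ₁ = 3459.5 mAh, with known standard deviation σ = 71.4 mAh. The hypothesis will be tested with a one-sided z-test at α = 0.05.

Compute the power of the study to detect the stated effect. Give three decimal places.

Standardized effect: d = |μ₁ − μ₀| / σ = |3459.5 − 3402.9| / 71.4 = 0.7927
Noncentrality parameter: δ = d·√n = 0.7927 × √14 = 2.9661
Critical value for a one-sided test at α = 0.05: z_α = 1.645.
Power = Φ(δ − 1.645) = Φ(1.321) = 0.9068.

Power ≈ 0.907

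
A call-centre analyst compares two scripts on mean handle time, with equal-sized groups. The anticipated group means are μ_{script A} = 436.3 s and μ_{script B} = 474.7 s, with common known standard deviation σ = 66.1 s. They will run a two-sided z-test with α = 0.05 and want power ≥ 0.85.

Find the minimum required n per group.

n = 54 per group

Standardized effect: d = |μ_{script A} − μ_{script B}| / σ = |436.3 − 474.7| / 66.1 = 0.5809
Set Φ(δ − 1.960) = 0.85; then δ − 1.960 = Φ⁻¹(0.85) = 1.036, giving δ = 2.996.
(Ignoring the negligible lower-tail rejection probability gives the usual closed-form inversion.)
δ = d·√(n/2) ⇒ n = 2(δ/d)² = 2 × (2.996 / 0.5809)² = 53.21.
Rounding up, n = 54 per group.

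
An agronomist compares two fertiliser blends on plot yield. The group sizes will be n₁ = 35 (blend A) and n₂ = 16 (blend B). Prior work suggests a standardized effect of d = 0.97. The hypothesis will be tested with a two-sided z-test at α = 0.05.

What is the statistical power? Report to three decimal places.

Noncentrality parameter: δ = d / √(1/n₁ + 1/n₂) = 0.97 / √(1/35 + 1/16) = 3.2143
Critical value for a two-sided test at α = 0.05: z_{α/2} = 1.960.
Power = Φ(δ − 1.960) + Φ(−δ − 1.960) = Φ(1.254) + Φ(-5.174) = 0.8951 + 0.0000 = 0.8951.

Power ≈ 0.895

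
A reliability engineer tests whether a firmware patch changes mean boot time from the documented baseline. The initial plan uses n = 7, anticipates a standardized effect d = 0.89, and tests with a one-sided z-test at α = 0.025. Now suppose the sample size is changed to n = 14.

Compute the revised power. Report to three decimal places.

With n = 14: δ = d·√n = 0.89 × √14 = 3.3301. Critical value z_{0.025} = 1.960.
Revised power = P(Z > 1.960 − δ) = Φ(1.370) = 0.9147.

Power ≈ 0.915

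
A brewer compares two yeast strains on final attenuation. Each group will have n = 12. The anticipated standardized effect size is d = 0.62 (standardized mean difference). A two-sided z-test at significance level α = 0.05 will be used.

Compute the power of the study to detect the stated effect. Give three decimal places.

Noncentrality parameter: δ = d·√(n/2) = 0.62 × √(12/2) = 1.5187
Critical value for a two-sided test at α = 0.05: z_{α/2} = 1.960.
Power = Φ(δ − 1.960) + Φ(−δ − 1.960) = Φ(-0.441) + Φ(-3.479) = 0.3295 + 0.0003 = 0.3298.

Power ≈ 0.330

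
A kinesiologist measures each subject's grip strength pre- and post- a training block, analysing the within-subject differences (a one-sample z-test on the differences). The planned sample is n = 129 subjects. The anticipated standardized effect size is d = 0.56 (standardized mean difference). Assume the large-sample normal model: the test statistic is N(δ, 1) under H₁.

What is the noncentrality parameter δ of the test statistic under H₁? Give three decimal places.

δ = d·√n = 0.56 × √129 = 6.3604

δ ≈ 6.360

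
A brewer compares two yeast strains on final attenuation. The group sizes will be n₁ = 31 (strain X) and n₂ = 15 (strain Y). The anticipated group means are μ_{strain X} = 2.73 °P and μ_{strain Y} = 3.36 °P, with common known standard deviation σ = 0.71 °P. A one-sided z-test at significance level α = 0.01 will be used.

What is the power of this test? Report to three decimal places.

Power ≈ 0.690

Standardized effect: d = |μ_{strain X} − μ_{strain Y}| / σ = |2.73 − 3.36| / 0.71 = 0.8873
Noncentrality parameter: δ = d / √(1/n₁ + 1/n₂) = 0.8873 / √(1/31 + 1/15) = 2.8212
Critical value for a one-sided test at α = 0.01: z_α = 2.326.
Power = P(Z > 2.326 − δ) = Φ(0.495) = 0.6896.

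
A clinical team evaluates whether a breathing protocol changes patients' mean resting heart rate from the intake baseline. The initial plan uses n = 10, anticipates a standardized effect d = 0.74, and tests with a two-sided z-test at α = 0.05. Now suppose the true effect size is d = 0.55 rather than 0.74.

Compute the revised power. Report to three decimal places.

With d = 0.55: δ = d·√n = 0.55 × √10 = 1.7393. Critical value z_{0.025} = 1.960.
Revised power = Φ(δ − 1.960) + Φ(−δ − 1.960) = Φ(-0.221) + Φ(-3.699) = 0.4127 + 0.0001 = 0.4128.

Power ≈ 0.413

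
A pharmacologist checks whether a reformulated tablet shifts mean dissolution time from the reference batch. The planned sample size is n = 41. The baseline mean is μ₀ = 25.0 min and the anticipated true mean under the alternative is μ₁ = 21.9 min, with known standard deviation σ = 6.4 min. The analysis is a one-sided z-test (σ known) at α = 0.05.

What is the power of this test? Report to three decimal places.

Power ≈ 0.927

Standardized effect: d = |μ₁ − μ₀| / σ = |21.9 − 25.0| / 6.4 = 0.4844
Noncentrality parameter: δ = d·√n = 0.4844 × √41 = 3.1015
Critical value for a one-sided test at α = 0.05: z_α = 1.645.
Power = P(Z > 1.645 − δ) = Φ(1.457) = 0.9274.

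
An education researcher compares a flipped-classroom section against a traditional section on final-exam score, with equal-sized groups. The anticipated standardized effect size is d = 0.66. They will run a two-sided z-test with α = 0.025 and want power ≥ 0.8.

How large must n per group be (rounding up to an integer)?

Set Φ(δ − 2.241) = 0.8; then δ − 2.241 = Φ⁻¹(0.8) = 0.842, giving δ = 3.083.
(The Φ(−δ − z_{α/2}) term is vanishingly small for δ > 0 and is dropped in the standard sample-size formula.)
δ = d·√(n/2) ⇒ n = 2(δ/d)² = 2 × (3.083 / 0.66)² = 43.64.
Rounding up, n = 44 per group.

n = 44 per group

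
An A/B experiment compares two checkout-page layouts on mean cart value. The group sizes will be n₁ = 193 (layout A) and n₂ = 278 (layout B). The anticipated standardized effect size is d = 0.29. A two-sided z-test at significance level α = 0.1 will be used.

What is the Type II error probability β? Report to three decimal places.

Noncentrality parameter: δ = d / √(1/n₁ + 1/n₂) = 0.29 / √(1/193 + 1/278) = 3.0952
Two-sided α = 0.1 → critical value z_{0.05} = 1.645.
Power = Φ(δ − 1.645) + Φ(−δ − 1.645) = Φ(1.450) + Φ(-4.740) = 0.9265 + 0.0000 = 0.9265.
Type II error: β = 1 − power = 1 − 0.9265 = 0.0735.

β ≈ 0.073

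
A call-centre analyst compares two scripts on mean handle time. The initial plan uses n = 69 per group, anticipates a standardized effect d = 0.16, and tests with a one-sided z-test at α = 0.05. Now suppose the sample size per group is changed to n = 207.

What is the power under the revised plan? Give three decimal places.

With n = 207 per group: δ = d·√(n/2) = 0.16 × √(207/2) = 1.6278. Critical value z_{0.05} = 1.645.
Revised power = P(Z > 1.645 − δ) = Φ(-0.017) = 0.4932.

Power ≈ 0.493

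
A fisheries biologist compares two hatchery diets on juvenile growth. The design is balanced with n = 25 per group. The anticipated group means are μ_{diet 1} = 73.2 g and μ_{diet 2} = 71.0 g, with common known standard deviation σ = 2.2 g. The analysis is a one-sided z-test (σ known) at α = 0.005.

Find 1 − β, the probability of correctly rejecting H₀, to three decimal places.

Power ≈ 0.831

Standardized effect: d = |μ_{diet 1} − μ_{diet 2}| / σ = |73.2 − 71.0| / 2.2 = 1.0000
Noncentrality parameter: δ = d·√(n/2) = 1.0000 × √(25/2) = 3.5355
Critical value for a one-sided test at α = 0.005: z_α = 2.576.
Power = P(Z > 2.576 − δ) = Φ(0.960) = 0.8314.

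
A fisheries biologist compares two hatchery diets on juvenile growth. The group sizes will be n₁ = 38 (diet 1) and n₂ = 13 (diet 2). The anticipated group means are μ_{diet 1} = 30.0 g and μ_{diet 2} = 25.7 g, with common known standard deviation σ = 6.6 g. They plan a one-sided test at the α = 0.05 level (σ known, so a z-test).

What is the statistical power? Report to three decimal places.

Standardized effect: d = |μ_{diet 1} − μ_{diet 2}| / σ = |30.0 − 25.7| / 6.6 = 0.6515
Noncentrality parameter: δ = d / √(1/n₁ + 1/n₂) = 0.6515 / √(1/38 + 1/13) = 2.0277
Critical value for a one-sided test at α = 0.05: z_α = 1.645.
Power = Φ(δ − 1.645) = Φ(0.383) = 0.6491.

Power ≈ 0.649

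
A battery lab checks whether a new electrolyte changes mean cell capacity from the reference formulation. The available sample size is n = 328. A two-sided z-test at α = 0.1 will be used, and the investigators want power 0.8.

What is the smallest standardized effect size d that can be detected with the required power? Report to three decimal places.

Need Φ(δ − 1.645) = 0.8, so δ = 1.645 + 0.842 = 2.486.
(Lower-tail contribution to power is negligible for δ > 0.)
δ = d·√n ⇒ d = δ/√n = 2.486/√328 = 0.1373.

d ≈ 0.137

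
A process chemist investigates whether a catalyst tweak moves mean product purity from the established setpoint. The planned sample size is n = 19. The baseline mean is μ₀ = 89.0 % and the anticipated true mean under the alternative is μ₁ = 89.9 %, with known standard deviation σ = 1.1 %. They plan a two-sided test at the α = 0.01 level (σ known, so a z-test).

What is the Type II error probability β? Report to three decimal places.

Standardized effect: d = |μ₁ − μ₀| / σ = |89.9 − 89.0| / 1.1 = 0.8182
Noncentrality parameter: δ = d·√n = 0.8182 × √19 = 3.5664
Two-sided α = 0.01 → critical value z_{0.005} = 2.576.
Power = Φ(δ − 2.576) + Φ(−δ − 2.576) = Φ(0.991) + Φ(-6.142) = 0.8390 + 0.0000 = 0.8390.
Type II error: β = 1 − power = 1 − 0.8390 = 0.1610.

β ≈ 0.161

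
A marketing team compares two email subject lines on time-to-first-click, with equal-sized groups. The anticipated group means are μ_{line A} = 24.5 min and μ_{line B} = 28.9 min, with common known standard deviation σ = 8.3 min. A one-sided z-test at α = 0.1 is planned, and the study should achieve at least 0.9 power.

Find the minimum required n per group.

Standardized effect: d = |μ_{line A} − μ_{line B}| / σ = |24.5 − 28.9| / 8.3 = 0.5301
Set Φ(δ − 1.282) = 0.9; then δ − 1.282 = Φ⁻¹(0.9) = 1.282, giving δ = 2.563.
δ = d·√(n/2) ⇒ n = 2(δ/d)² = 2 × (2.563 / 0.5301)² = 46.75.
Round up to the next whole unit.

n = 47 per group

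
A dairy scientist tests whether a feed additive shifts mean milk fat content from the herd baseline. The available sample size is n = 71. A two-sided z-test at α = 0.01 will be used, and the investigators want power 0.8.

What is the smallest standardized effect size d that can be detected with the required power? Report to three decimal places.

Need Φ(δ − 2.576) = 0.8, so δ = 2.576 + 0.842 = 3.417.
(The second rejection-region term Φ(−δ − z_{α/2}) is negligible and dropped.)
δ = d·√n ⇒ d = δ/√n = 3.417/√71 = 0.4056.

d ≈ 0.406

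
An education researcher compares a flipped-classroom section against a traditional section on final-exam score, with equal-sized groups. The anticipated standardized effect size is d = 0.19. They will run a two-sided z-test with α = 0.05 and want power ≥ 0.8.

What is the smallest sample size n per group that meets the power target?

For power 0.8 need Φ(δ − z_{0.025}) = 0.8, so δ = z_{0.025} + z_{0.20} = 1.960 + 0.842 = 2.802.
(For δ > 0 the lower-tail rejection region contributes negligibly to power, so the one-term inversion is standard.)
δ = d·√(n/2) ⇒ n = 2(δ/d)² = 2 × (2.802 / 0.19)² = 434.84.
Rounding up, n = 435 per group.

n = 435 per group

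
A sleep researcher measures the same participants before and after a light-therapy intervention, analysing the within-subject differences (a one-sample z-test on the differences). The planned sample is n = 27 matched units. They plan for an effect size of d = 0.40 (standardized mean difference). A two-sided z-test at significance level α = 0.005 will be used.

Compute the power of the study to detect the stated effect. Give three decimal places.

Noncentrality parameter: δ = d·√n = 0.40 × √27 = 2.0785
Two-sided α = 0.005 → critical value z_{0.0025} = 2.807.
Power = Φ(δ − 2.807) + Φ(−δ − 2.807) = Φ(-0.729) + Φ(-4.885) = 0.2331 + 0.0000 = 0.2331.

Power ≈ 0.233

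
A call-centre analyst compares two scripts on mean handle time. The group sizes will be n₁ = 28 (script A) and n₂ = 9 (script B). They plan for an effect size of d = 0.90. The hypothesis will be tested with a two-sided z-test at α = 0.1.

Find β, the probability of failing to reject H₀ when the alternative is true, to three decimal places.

Noncentrality parameter: δ = d / √(1/n₁ + 1/n₂) = 0.90 / √(1/28 + 1/9) = 2.3488
Two-sided α = 0.1 → critical value z_{0.05} = 1.645.
Power = Φ(δ − 1.645) + Φ(−δ − 1.645) = Φ(0.704) + Φ(-3.994) = 0.7593 + 0.0000 = 0.7593.
Type II error: β = 1 − power = 1 − 0.7593 = 0.2407.

β ≈ 0.241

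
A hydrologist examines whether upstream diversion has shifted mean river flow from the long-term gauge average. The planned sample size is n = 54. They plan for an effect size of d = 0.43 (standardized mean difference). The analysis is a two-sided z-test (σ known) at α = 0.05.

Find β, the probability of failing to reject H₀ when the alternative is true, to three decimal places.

β ≈ 0.115

Noncentrality parameter: δ = d·√n = 0.43 × √54 = 3.1598
Critical value for a two-sided test at α = 0.05: z_{α/2} = 1.960.
Power = Φ(δ − 1.960) + Φ(−δ − 1.960) = Φ(1.200) + Φ(-5.120) = 0.8849 + 0.0000 = 0.8849.
Type II error: β = 1 − power = 1 − 0.8849 = 0.1151.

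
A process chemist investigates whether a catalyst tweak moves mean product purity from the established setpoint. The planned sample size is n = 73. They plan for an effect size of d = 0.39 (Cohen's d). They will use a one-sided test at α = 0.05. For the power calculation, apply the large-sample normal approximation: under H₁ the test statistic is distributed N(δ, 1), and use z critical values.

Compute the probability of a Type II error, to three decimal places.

β ≈ 0.046

Noncentrality parameter: δ = d·√n = 0.39 × √73 = 3.3322
Critical value for a one-sided test at α = 0.05: z_α = 1.645.
Power = Φ(δ − 1.645) = Φ(1.687) = 0.9542.
Type II error: β = 1 − power = 1 − 0.9542 = 0.0458.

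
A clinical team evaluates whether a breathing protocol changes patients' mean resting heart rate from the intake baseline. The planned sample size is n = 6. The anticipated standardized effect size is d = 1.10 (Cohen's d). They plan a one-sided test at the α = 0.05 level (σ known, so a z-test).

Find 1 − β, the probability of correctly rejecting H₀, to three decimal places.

Power ≈ 0.853

Noncentrality parameter: δ = d·√n = 1.10 × √6 = 2.6944
Critical value for a one-sided test at α = 0.05: z_α = 1.645.
Power = P(Z > 1.645 − δ) = Φ(1.050) = 0.8530.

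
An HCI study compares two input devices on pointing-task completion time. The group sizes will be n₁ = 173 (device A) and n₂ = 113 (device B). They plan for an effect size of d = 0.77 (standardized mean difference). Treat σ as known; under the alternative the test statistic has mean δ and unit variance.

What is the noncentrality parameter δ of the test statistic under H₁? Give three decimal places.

The noncentrality parameter scales effect size by the design's sample-size factor: δ = d / √(1/n₁ + 1/n₂) = 0.77 / √(1/173 + 1/113) = 6.3660

δ ≈ 6.366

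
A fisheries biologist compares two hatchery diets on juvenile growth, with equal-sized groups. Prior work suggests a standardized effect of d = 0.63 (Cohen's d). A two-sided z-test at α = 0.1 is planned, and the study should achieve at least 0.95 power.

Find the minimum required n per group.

Set Φ(δ − 1.645) = 0.95; then δ − 1.645 = Φ⁻¹(0.95) = 1.645, giving δ = 3.290.
(For δ > 0 the lower-tail rejection region contributes negligibly to power, so the one-term inversion is standard.)
δ = d·√(n/2) ⇒ n = 2(δ/d)² = 2 × (3.290 / 0.63)² = 54.53.
Round up to the next whole unit.

n = 55 per group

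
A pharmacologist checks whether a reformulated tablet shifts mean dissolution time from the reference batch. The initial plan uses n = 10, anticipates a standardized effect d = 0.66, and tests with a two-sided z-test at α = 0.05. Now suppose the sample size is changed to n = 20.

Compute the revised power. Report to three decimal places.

With n = 20: δ = d·√n = 0.66 × √20 = 2.9516. Critical value z_{0.025} = 1.960.
Revised power = Φ(δ − 1.960) + Φ(−δ − 1.960) = Φ(0.992) + Φ(-4.912) = 0.8393 + 0.0000 = 0.8393.

Power ≈ 0.839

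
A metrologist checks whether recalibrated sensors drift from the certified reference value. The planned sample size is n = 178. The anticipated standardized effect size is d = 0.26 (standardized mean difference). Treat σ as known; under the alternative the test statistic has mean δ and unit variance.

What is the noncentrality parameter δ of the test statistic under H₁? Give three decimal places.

δ ≈ 3.469

The noncentrality parameter scales effect size by the design's sample-size factor: δ = d·√n = 0.26 × √178 = 3.4688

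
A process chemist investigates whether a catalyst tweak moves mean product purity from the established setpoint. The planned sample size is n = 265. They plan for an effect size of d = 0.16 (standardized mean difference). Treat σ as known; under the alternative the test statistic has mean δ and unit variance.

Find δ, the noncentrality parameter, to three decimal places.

δ ≈ 2.605

δ = d·√n = 0.16 × √265 = 2.6046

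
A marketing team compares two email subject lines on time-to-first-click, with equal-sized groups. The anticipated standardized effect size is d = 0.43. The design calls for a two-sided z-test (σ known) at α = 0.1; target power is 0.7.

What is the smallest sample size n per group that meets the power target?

n = 51 per group

Set Φ(δ − 1.645) = 0.7; then δ − 1.645 = Φ⁻¹(0.7) = 0.524, giving δ = 2.169.
(Ignoring the negligible lower-tail rejection probability gives the usual closed-form inversion.)
δ = d·√(n/2) ⇒ n = 2(δ/d)² = 2 × (2.169 / 0.43)² = 50.90.
Rounding up, n = 51 per group.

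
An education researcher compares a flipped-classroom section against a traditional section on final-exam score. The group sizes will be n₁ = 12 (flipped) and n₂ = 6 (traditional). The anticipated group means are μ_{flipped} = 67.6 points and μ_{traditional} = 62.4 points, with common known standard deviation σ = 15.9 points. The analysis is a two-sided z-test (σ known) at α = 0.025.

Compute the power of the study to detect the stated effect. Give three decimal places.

Standardized effect: d = |μ_{flipped} − μ_{traditional}| / σ = |67.6 − 62.4| / 15.9 = 0.3270
Noncentrality parameter: λ = d / √(1/n₁ + 1/n₂) = 0.3270 / √(1/12 + 1/6) = 0.6541
Critical value for a two-sided test at α = 0.025: z_{α/2} = 2.241.
Power = Φ(λ − 2.241) + Φ(−λ − 2.241) = Φ(-1.587) + Φ(-2.895) = 0.0562 + 0.0019 = 0.0581.

Power ≈ 0.058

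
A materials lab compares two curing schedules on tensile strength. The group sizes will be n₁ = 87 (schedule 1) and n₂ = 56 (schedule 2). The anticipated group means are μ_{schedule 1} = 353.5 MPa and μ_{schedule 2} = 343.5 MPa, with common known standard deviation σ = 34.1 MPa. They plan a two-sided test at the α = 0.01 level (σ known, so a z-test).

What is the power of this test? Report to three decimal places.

Power ≈ 0.194

Standardized effect: d = |μ_{schedule 1} − μ_{schedule 2}| / σ = |353.5 − 343.5| / 34.1 = 0.2933
Noncentrality parameter: δ = d / √(1/n₁ + 1/n₂) = 0.2933 / √(1/87 + 1/56) = 1.7117
Critical value for a two-sided test at α = 0.01: z_{α/2} = 2.576.
Power = Φ(δ − 2.576) + Φ(−δ − 2.576) = Φ(-0.864) + Φ(-4.288) = 0.1938 + 0.0000 = 0.1938.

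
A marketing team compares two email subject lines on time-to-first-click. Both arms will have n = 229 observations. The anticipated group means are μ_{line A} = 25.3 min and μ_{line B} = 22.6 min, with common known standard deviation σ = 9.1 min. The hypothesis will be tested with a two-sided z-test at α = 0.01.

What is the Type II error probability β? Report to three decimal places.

Standardized effect: d = |μ_{line A} − μ_{line B}| / σ = |25.3 − 22.6| / 9.1 = 0.2967
Noncentrality parameter: δ = d·√(n/2) = 0.2967 × √(229/2) = 3.1749
Two-sided α = 0.01 → critical value z_{0.005} = 2.576.
Power = Φ(δ − 2.576) + Φ(−δ − 2.576) = Φ(0.599) + Φ(-5.751) = 0.7254 + 0.0000 = 0.7254.
Type II error: β = 1 − power = 1 − 0.7254 = 0.2746.

β ≈ 0.275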